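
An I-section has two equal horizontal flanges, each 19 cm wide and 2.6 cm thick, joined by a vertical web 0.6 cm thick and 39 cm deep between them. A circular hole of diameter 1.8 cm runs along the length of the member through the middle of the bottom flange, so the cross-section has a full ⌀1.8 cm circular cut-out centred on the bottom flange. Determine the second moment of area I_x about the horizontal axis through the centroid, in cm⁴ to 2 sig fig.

I_x ≈ 4.5 × 10⁴ cm⁴

Decompose the section into non-overlapping parts with the origin at the bottom-left of its bounding rectangle.
Bottom flange: 19 × 2.6, A = 49.4 cm², y = 1.3 cm, Ī = 27.83 cm⁴.
Web: 0.6 × 39, A = 23.4 cm², y = 22.1 cm, Ī = 2 966 cm⁴.
Top flange: 19 × 2.6, A = 49.4 cm², y = 42.9 cm, Ī = 27.83 cm⁴.
Hole (subtracted): ⌀1.8, A = 2.545 cm², y = 1.3 cm, Ī = 0.5153 cm⁴.
Centroid: ȳ = ΣA·y / ΣA = 22.54 cm.
Transfer each piece to the horizontal axis through the centroid using Ī + A·d² with d = y − 22.54:
  bottom flange: d = -21.24 cm → contributes +22 319 cm⁴
  web: d = -0.4424 cm → contributes +2 971 cm⁴
  top flange: d = 20.36 cm → contributes +20 501 cm⁴
  hole: d = -21.24 cm → contributes −1 149 cm⁴
Total I = 44 642 cm⁴.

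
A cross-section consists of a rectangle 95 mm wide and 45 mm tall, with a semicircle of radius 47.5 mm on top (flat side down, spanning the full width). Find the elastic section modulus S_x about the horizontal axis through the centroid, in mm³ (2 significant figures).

S_x ≈ 9.5 × 10⁴ mm³

Decompose the section into non-overlapping parts with the origin at the bottom-left of its bounding rectangle.
Rectangular body: 95 × 45, A = 4 275 mm², y = 22.5 mm, Ī = 721 406 mm⁴.
Semicircular cap: semicircle r = 47.5, A = 3 544 mm², y = 65.16 mm, Ī = 558 736 mm⁴.
Centroid: ȳ = ΣA·y / ΣA = 41.84 mm.
Transfer each piece to the horizontal axis through the centroid using Ī + A·d² with d = y − 41.84:
  rectangular body: d = -19.34 mm → contributes +2 319 749 mm⁴
  semicircular cap: d = 23.32 mm → contributes +2 486 700 mm⁴
Total I = 4 806 448 mm⁴.
Extreme fibre distance c = 50.66 mm; S = I/c = 94 869 mm³.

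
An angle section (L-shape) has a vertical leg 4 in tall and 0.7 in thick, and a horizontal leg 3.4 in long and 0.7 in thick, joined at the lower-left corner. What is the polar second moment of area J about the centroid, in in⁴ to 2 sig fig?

J ≈ 11 in⁴

Split into non-overlapping primitives; take the origin at the lower-left of the bounding box.
Vertical leg: 0.7 × 4, A = 2.8 in², y = 2 in, Ī = 3.733 in⁴.
Horizontal leg (remainder): 2.7 × 0.7, A = 1.89 in², y = 0.35 in, Ī = 0.07718 in⁴.
Centroid: ȳ = ΣA·y / ΣA = 1.335 in.
Transfer each piece to the centroidal x-axis using Ī + A·d² with d = y − 1.335:
  vertical leg: d = 0.6649 in → contributes +4.971 in⁴
  horizontal leg (remainder): d = -0.9851 in → contributes +1.911 in⁴
Total I = 6.882 in⁴.
For the y-axis: x̄ = 1.035 in.
Repeating about the centroidal y-axis gives I_y = 4.523 in⁴.
Polar second moment: J = I_x + I_y = 11.41 in⁴.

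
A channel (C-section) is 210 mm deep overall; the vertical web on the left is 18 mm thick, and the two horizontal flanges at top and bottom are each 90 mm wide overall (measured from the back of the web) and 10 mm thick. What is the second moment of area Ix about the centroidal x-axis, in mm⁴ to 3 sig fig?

Split into non-overlapping primitives; take the origin at the lower-left of the bounding box.
Web: 18 × 210, A = 3 780 mm², y = 105 mm, Ī = 13 891 500 mm⁴.
Top flange (beyond web): 72 × 10, A = 720 mm², y = 205 mm, Ī = 6 000 mm⁴.
Bottom flange (beyond web): 72 × 10, A = 720 mm², y = 5 mm, Ī = 6 000 mm⁴.
By symmetry the centroid is at mid-height, ȳ = 105 mm.
Transfer each piece to the centroidal x-axis using Ī + A·d² with d = y − 105:
  web: d = 0 mm → contributes +13 891 500 mm⁴
  top flange (beyond web): d = 100 mm → contributes +7 206 000 mm⁴
  bottom flange (beyond web): d = -100 mm → contributes +7 206 000 mm⁴
Total I = 28 303 500 mm⁴.

Ix ≈ 2.83 × 10⁷ mm⁴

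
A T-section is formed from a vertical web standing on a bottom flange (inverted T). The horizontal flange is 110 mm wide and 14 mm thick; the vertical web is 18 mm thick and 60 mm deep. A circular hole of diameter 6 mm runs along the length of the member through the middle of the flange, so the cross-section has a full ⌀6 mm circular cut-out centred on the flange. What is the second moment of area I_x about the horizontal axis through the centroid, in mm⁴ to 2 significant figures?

I_x ≈ 1.2 × 10⁶ mm⁴

Break the section into simple shapes (no overlaps), measuring from the bottom-left corner of the bounding box.
Flange: 110 × 14, A = 1 540 mm², y = 7 mm, Ī = 25 153 mm⁴.
Web: 18 × 60, A = 1 080 mm², y = 44 mm, Ī = 324 000 mm⁴.
Hole (subtracted): ⌀6, A = 28.27 mm², y = 7 mm, Ī = 63.62 mm⁴.
Centroid: ȳ = ΣA·y / ΣA = 22.42 mm.
Transfer each piece to the horizontal axis through the centroid using Ī + A·d² with d = y − 22.42:
  flange: d = -15.42 mm → contributes +391 248 mm⁴
  web: d = 21.58 mm → contributes +827 031 mm⁴
  hole: d = -15.42 mm → contributes −6 785 mm⁴
Total I = 1 211 495 mm⁴.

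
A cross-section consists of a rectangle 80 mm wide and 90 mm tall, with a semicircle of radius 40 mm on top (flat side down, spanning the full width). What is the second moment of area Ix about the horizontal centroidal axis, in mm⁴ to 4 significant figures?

Ix ≈ 1.230 × 10⁷ mm⁴

Split into non-overlapping primitives; take the origin at the lower-left of the bounding box.
Rectangular body: 80 × 90, A = 7 200 mm², y = 45 mm, Ī = 4 860 000 mm⁴.
Semicircular cap: semicircle r = 40, A = 2513.27 mm², y = 106.977 mm, Ī = 280 978 mm⁴.
Centroid: ȳ = ΣA·y / ΣA = 61.0362 mm.
Transfer each piece to the horizontal centroidal axis using Ī + A·d² with d = y − 61.0362:
  rectangular body: d = -16.0362 mm → contributes +6 711 550 mm⁴
  semicircular cap: d = 45.9403 mm → contributes +5 585 277 mm⁴
Total I = 12 296 827 mm⁴.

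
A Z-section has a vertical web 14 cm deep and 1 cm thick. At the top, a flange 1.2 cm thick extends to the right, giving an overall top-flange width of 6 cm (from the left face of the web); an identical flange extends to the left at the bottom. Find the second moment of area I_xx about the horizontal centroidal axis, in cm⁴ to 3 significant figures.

I_xx ≈ 722 cm⁴

Split into non-overlapping primitives; take the origin at the lower-left of the bounding box.
Web: 1 × 14, A = 14 cm², y = 7 cm, Ī = 228.67 cm⁴.
Top flange (beyond web): 5 × 1.2, A = 6 cm², y = 13.4 cm, Ī = 0.72 cm⁴.
Bottom flange (beyond web): 5 × 1.2, A = 6 cm², y = 0.6 cm, Ī = 0.72 cm⁴.
Centroid: ȳ = ΣA·y / ΣA = 7 cm.
Transfer each piece to the horizontal centroidal axis using Ī + A·d² with d = y − 7:
  web: d = 0 cm → contributes +228.67 cm⁴
  top flange (beyond web): d = 6.4 cm → contributes +246.48 cm⁴
  bottom flange (beyond web): d = -6.4 cm → contributes +246.48 cm⁴
Total I = 721.63 cm⁴.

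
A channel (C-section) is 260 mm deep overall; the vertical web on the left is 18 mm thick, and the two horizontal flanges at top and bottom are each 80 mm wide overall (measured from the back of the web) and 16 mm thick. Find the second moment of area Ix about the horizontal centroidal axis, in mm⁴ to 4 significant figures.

Ix ≈ 5.594 × 10⁷ mm⁴

Decompose the section into non-overlapping parts with the origin at the bottom-left of its bounding rectangle.
Web: 18 × 260, A = 4 680 mm², y = 130 mm, Ī = 26 364 000 mm⁴.
Top flange (beyond web): 62 × 16, A = 992 mm², y = 252 mm, Ī = 21162.7 mm⁴.
Bottom flange (beyond web): 62 × 16, A = 992 mm², y = 8 mm, Ī = 21162.7 mm⁴.
By symmetry the centroid is at mid-height, ȳ = 130 mm.
Transfer each piece to the horizontal centroidal axis using Ī + A·d² with d = y − 130:
  web: d = 0 mm → contributes +26 364 000 mm⁴
  top flange (beyond web): d = 122 mm → contributes +14 786 091 mm⁴
  bottom flange (beyond web): d = -122 mm → contributes +14 786 091 mm⁴
Total I = 55 936 181 mm⁴.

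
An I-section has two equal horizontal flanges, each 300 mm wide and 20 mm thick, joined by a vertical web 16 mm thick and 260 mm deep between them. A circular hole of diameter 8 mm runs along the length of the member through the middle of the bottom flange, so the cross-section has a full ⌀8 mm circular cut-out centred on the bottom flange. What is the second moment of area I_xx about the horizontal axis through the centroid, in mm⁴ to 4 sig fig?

Decompose the section into non-overlapping parts with the origin at the bottom-left of its bounding rectangle.
Bottom flange: 300 × 20, A = 6 000 mm², y = 10 mm, Ī = 200 000 mm⁴.
Web: 16 × 260, A = 4 160 mm², y = 150 mm, Ī = 23 434 667 mm⁴.
Top flange: 300 × 20, A = 6 000 mm², y = 290 mm, Ī = 200 000 mm⁴.
Hole (subtracted): ⌀8, A = 50.2655 mm², y = 10 mm, Ī = 201.062 mm⁴.
Centroid: ȳ = ΣA·y / ΣA = 150.437 mm.
Transfer each piece to the horizontal axis through the centroid using Ī + A·d² with d = y − 150.437:
  bottom flange: d = -140.437 mm → contributes +118 535 014 mm⁴
  web: d = -0.436827 mm → contributes +23 435 460 mm⁴
  top flange: d = 139.563 mm → contributes +117 067 275 mm⁴
  hole: d = -140.437 mm → contributes −991 562 mm⁴
Total I = 258 046 188 mm⁴.

I_xx ≈ 2.580 × 10⁸ mm⁴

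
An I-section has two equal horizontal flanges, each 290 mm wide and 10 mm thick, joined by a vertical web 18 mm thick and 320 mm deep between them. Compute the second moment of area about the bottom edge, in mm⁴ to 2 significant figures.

Split into non-overlapping primitives; take the origin at the lower-left of the bounding box.
Bottom flange: 290 × 10, A = 2 900 mm², y = 5 mm, Ī = 24 167 mm⁴.
Web: 18 × 320, A = 5 760 mm², y = 170 mm, Ī = 49 152 000 mm⁴.
Top flange: 290 × 10, A = 2 900 mm², y = 335 mm, Ī = 24 167 mm⁴.
Transfer each piece to a horizontal axis along the bottom face using Ī + A·d² with d = y − 0:
  bottom flange: d = 5 mm → contributes +96 667 mm⁴
  web: d = 170 mm → contributes +215 616 000 mm⁴
  top flange: d = 335 mm → contributes +325 476 667 mm⁴
Total I = 541 189 333 mm⁴.

I_base ≈ 5.4 × 10⁸ mm⁴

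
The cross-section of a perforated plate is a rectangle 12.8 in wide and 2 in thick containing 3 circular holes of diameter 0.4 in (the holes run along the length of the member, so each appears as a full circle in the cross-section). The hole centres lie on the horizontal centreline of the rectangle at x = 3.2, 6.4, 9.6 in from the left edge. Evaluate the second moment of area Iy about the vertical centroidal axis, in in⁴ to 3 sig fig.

Decompose the section into non-overlapping parts with the origin at the bottom-left of its bounding rectangle.
Plate: 12.8 × 2, A = 25.6 in², x = 6.4 in, Ī = 349.53 in⁴.
Hole 1 (subtracted): ⌀0.4, A = 0.12566 in², x = 3.2 in, Ī = 0.0012566 in⁴.
Hole 2 (subtracted): ⌀0.4, A = 0.12566 in², x = 6.4 in, Ī = 0.0012566 in⁴.
Hole 3 (subtracted): ⌀0.4, A = 0.12566 in², x = 9.6 in, Ī = 0.0012566 in⁴.
By symmetry the centroid is at mid-width, x̄ = 6.4 in.
Transfer each piece to the vertical centroidal axis using Ī + A·d² with d = x − 6.4:
  plate: d = 0 in → contributes +349.53 in⁴
  hole 1: d = -3.2 in → contributes −1.2881 in⁴
  hole 2: d = 0 in → contributes −0.0012566 in⁴
  hole 3: d = 3.2 in → contributes −1.2881 in⁴
Total I = 346.95 in⁴.

Iy ≈ 347 in⁴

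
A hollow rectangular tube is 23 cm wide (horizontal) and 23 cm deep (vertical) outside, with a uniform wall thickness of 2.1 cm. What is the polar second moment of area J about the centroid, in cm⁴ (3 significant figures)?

J ≈ 2.58 × 10⁴ cm⁴

Split into non-overlapping primitives; take the origin at the lower-left of the bounding box.
Outer rectangle: 23 × 23, A = 529 cm², y = 11.5 cm, Ī = 23 320 cm⁴.
Inner void (subtracted): 18.8 × 18.8, A = 353.44 cm², y = 11.5 cm, Ī = 10 410 cm⁴.
By symmetry the centroid is at mid-height, ȳ = 11.5 cm.
All pieces are centred on the centroidal x-axis, so I = ΣĪ (holes subtracted) = 12 910 cm⁴.
Repeating about the centroidal y-axis gives I_y = 12 910 cm⁴.
Polar second moment: J = I_x + I_y = 25 820 cm⁴.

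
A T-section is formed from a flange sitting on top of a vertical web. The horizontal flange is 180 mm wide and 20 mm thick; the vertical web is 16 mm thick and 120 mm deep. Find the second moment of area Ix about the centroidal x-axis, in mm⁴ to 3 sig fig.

Break the section into simple shapes (no overlaps), measuring from the bottom-left corner of the bounding box.
Flange: 180 × 20, A = 3 600 mm², y = 130 mm, Ī = 120 000 mm⁴.
Web: 16 × 120, A = 1 920 mm², y = 60 mm, Ī = 2 304 000 mm⁴.
Centroid: ȳ = ΣA·y / ΣA = 105.65 mm.
Transfer each piece to the centroidal x-axis using Ī + A·d² with d = y − 105.65:
  flange: d = 24.348 mm → contributes +2 254 140 mm⁴
  web: d = -45.652 mm → contributes +6 305 512 mm⁴
Total I = 8 559 652 mm⁴.

Ix ≈ 8.56 × 10⁶ mm⁴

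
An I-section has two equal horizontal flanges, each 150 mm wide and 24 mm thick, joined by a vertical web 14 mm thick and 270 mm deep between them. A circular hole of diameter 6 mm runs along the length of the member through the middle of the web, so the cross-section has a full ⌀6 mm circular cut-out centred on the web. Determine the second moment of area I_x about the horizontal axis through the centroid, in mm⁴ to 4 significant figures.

Decompose the section into non-overlapping parts with the origin at the bottom-left of its bounding rectangle.
Bottom flange: 150 × 24, A = 3 600 mm², y = 12 mm, Ī = 172 800 mm⁴.
Web: 14 × 270, A = 3 780 mm², y = 159 mm, Ī = 22 963 500 mm⁴.
Top flange: 150 × 24, A = 3 600 mm², y = 306 mm, Ī = 172 800 mm⁴.
Hole (subtracted): ⌀6, A = 28.2743 mm², y = 159 mm, Ī = 63.6173 mm⁴.
By symmetry the centroid is at mid-height, ȳ = 159 mm.
Transfer each piece to the horizontal axis through the centroid using Ī + A·d² with d = y − 159:
  bottom flange: d = -147 mm → contributes +77 965 200 mm⁴
  web: d = 0 mm → contributes +22 963 500 mm⁴
  top flange: d = 147 mm → contributes +77 965 200 mm⁴
  hole: d = 0 mm → contributes −63.6173 mm⁴
Total I = 178 893 836 mm⁴.

I_x ≈ 1.789 × 10⁸ mm⁴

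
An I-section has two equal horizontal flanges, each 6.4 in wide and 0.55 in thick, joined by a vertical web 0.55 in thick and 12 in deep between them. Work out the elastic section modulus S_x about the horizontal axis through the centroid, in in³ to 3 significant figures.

S_x ≈ 54.4 in³

Treat the section as a set of non-overlapping primitives; coordinates are from the bounding-box lower-left.
Bottom flange: 6.4 × 0.55, A = 3.52 in², y = 0.275 in, Ī = 0.088733 in⁴.
Web: 0.55 × 12, A = 6.6 in², y = 6.55 in, Ī = 79.2 in⁴.
Top flange: 6.4 × 0.55, A = 3.52 in², y = 12.825 in, Ī = 0.088733 in⁴.
By symmetry the centroid is at mid-height, ȳ = 6.55 in.
Transfer each piece to the horizontal axis through the centroid using Ī + A·d² with d = y − 6.55:
  bottom flange: d = -6.275 in → contributes +138.69 in⁴
  web: d = 0 in → contributes +79.2 in⁴
  top flange: d = 6.275 in → contributes +138.69 in⁴
Total I = 356.58 in⁴.
Extreme fibre distance c = 6.55 in; S = I/c = 54.44 in³.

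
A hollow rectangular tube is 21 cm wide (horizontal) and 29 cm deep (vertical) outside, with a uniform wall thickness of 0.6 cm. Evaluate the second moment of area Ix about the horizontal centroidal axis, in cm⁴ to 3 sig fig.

Ix ≈ 7230 cm⁴

Decompose the section into non-overlapping parts with the origin at the bottom-left of its bounding rectangle.
Outer rectangle: 21 × 29, A = 609 cm², y = 14.5 cm, Ī = 42 681 cm⁴.
Inner void (subtracted): 19.8 × 27.8, A = 550.44 cm², y = 14.5 cm, Ī = 35 450 cm⁴.
By symmetry the centroid is at mid-height, ȳ = 14.5 cm.
All pieces are centred on the horizontal centroidal axis, so I = ΣĪ (holes subtracted) = 7230.6 cm⁴.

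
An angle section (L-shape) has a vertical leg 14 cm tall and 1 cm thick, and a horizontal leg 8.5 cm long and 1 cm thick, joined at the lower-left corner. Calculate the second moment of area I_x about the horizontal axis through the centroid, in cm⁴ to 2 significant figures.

Treat the section as a set of non-overlapping primitives; coordinates are from the bounding-box lower-left.
Vertical leg: 1 × 14, A = 14 cm², y = 7 cm, Ī = 228.7 cm⁴.
Horizontal leg (remainder): 7.5 × 1, A = 7.5 cm², y = 0.5 cm, Ī = 0.625 cm⁴.
Centroid: ȳ = ΣA·y / ΣA = 4.733 cm.
Transfer each piece to the horizontal axis through the centroid using Ī + A·d² with d = y − 4.733:
  vertical leg: d = 2.267 cm → contributes +300.6 cm⁴
  horizontal leg (remainder): d = -4.233 cm → contributes +135 cm⁴
Total I = 435.6 cm⁴.

I_x ≈ 440 cm⁴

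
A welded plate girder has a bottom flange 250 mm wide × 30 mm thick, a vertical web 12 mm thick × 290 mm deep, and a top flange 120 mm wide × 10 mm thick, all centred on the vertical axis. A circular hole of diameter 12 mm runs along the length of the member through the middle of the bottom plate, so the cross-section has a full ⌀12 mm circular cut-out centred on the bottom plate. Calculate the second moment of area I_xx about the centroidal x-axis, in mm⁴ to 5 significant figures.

Break the section into simple shapes (no overlaps), measuring from the bottom-left corner of the bounding box.
Bottom plate: 250 × 30, A = 7 500 mm², y = 15 mm, Ī = 562 500 mm⁴.
Web plate: 12 × 290, A = 3 480 mm², y = 175 mm, Ī = 24 389 000 mm⁴.
Top plate: 120 × 10, A = 1 200 mm², y = 325 mm, Ī = 10 000 mm⁴.
Hole (subtracted): ⌀12, A = 113.0973 mm², y = 15 mm, Ī = 1017.876 mm⁴.
Centroid: ȳ = ΣA·y / ΣA = 91.97087 mm.
Transfer each piece to the centroidal x-axis using Ī + A·d² with d = y − 91.97087:
  bottom plate: d = -76.97087 mm → contributes +44 996 362 mm⁴
  web plate: d = 83.02913 mm → contributes +48 379 551 mm⁴
  top plate: d = 233.0291 mm → contributes +65 173 090 mm⁴
  hole: d = -76.97087 mm → contributes −671064.7 mm⁴
Total I = 157 877 938 mm⁴.

I_xx ≈ 1.5788 × 10⁸ mm⁴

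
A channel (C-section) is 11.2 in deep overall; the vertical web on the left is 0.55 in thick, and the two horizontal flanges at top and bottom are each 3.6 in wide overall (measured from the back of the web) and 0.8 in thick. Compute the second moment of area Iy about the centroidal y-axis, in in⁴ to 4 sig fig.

Split into non-overlapping primitives; take the origin at the lower-left of the bounding box.
Web: 0.55 × 11.2, A = 6.16 in², x = 0.275 in, Ī = 0.155283 in⁴.
Top flange (beyond web): 3.05 × 0.8, A = 2.44 in², x = 2.075 in, Ī = 1.89151 in⁴.
Bottom flange (beyond web): 3.05 × 0.8, A = 2.44 in², x = 2.075 in, Ī = 1.89151 in⁴.
Centroid: x̄ = ΣA·x / ΣA = 1.07065 in.
Transfer each piece to the centroidal y-axis using Ī + A·d² with d = x − 1.07065:
  web: d = -0.795652 in → contributes +4.05495 in⁴
  top flange (beyond web): d = 1.00435 in → contributes +4.35277 in⁴
  bottom flange (beyond web): d = 1.00435 in → contributes +4.35277 in⁴
Total I = 12.7605 in⁴.

Iy ≈ 12.76 in⁴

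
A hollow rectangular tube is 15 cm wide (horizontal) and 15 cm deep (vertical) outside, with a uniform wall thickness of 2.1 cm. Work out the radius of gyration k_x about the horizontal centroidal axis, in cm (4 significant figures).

Split into non-overlapping primitives; take the origin at the lower-left of the bounding box.
Outer rectangle: 15 × 15, A = 225 cm², y = 7.5 cm, Ī = 4218.75 cm⁴.
Inner void (subtracted): 10.8 × 10.8, A = 116.64 cm², y = 7.5 cm, Ī = 1133.74 cm⁴.
By symmetry the centroid is at mid-height, ȳ = 7.5 cm.
All pieces are centred on the horizontal centroidal axis, so I = ΣĪ (holes subtracted) = 3085.01 cm⁴.
Radius of gyration: k = √(I/A) = √(3085.01 / 108.36) = 5.33573 cm.

k_x ≈ 5.336 cm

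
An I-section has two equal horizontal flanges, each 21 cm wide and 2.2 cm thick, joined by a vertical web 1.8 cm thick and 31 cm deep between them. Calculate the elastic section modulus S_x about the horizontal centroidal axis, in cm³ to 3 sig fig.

S_x ≈ 1690 cm³

Treat the section as a set of non-overlapping primitives; coordinates are from the bounding-box lower-left.
Bottom flange: 21 × 2.2, A = 46.2 cm², y = 1.1 cm, Ī = 18.634 cm⁴.
Web: 1.8 × 31, A = 55.8 cm², y = 17.7 cm, Ī = 4468.7 cm⁴.
Top flange: 21 × 2.2, A = 46.2 cm², y = 34.3 cm, Ī = 18.634 cm⁴.
By symmetry the centroid is at mid-height, ȳ = 17.7 cm.
Transfer each piece to the horizontal centroidal axis using Ī + A·d² with d = y − 17.7:
  bottom flange: d = -16.6 cm → contributes +12 750 cm⁴
  web: d = 0 cm → contributes +4468.7 cm⁴
  top flange: d = 16.6 cm → contributes +12 750 cm⁴
Total I = 29 968 cm⁴.
Extreme fibre distance c = 17.7 cm; S = I/c = 1693.1 cm³.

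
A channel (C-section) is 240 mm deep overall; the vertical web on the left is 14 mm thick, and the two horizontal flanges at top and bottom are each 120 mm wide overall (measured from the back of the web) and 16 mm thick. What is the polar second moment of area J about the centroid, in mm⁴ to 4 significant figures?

J ≈ 6.806 × 10⁷ mm⁴

Decompose the section into non-overlapping parts with the origin at the bottom-left of its bounding rectangle.
Web: 14 × 240, A = 3 360 mm², y = 120 mm, Ī = 16 128 000 mm⁴.
Top flange (beyond web): 106 × 16, A = 1 696 mm², y = 232 mm, Ī = 36181.3 mm⁴.
Bottom flange (beyond web): 106 × 16, A = 1 696 mm², y = 8 mm, Ī = 36181.3 mm⁴.
By symmetry the centroid is at mid-height, ȳ = 120 mm.
Transfer each piece to the centroidal x-axis using Ī + A·d² with d = y − 120:
  web: d = 0 mm → contributes +16 128 000 mm⁴
  top flange (beyond web): d = 112 mm → contributes +21 310 805 mm⁴
  bottom flange (beyond web): d = -112 mm → contributes +21 310 805 mm⁴
Total I = 58 749 611 mm⁴.
For the y-axis: x̄ = 37.1422 mm.
Repeating about the centroidal y-axis gives I_y = 9 307 586 mm⁴.
Polar second moment: J = I_x + I_y = 68 057 197 mm⁴.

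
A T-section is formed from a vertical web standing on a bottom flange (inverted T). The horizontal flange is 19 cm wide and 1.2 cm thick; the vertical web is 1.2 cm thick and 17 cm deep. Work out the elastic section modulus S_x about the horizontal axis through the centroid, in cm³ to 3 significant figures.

S_x ≈ 104 cm³

Decompose the section into non-overlapping parts with the origin at the bottom-left of its bounding rectangle.
Flange: 19 × 1.2, A = 22.8 cm², y = 0.6 cm, Ī = 2.736 cm⁴.
Web: 1.2 × 17, A = 20.4 cm², y = 9.7 cm, Ī = 491.3 cm⁴.
Centroid: ȳ = ΣA·y / ΣA = 4.8972 cm.
Transfer each piece to the horizontal axis through the centroid using Ī + A·d² with d = y − 4.8972:
  flange: d = -4.2972 cm → contributes +423.76 cm⁴
  web: d = 4.8028 cm → contributes +961.86 cm⁴
Total I = 1385.6 cm⁴.
Extreme fibre distance c = 13.303 cm; S = I/c = 104.16 cm³.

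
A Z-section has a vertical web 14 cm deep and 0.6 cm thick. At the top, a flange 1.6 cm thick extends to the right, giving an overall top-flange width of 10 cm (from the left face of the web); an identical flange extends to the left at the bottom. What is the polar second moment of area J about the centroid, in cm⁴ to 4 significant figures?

J ≈ 2274 cm⁴

Break the section into simple shapes (no overlaps), measuring from the bottom-left corner of the bounding box.
Web: 0.6 × 14, A = 8.4 cm², y = 7 cm, Ī = 137.2 cm⁴.
Top flange (beyond web): 9.4 × 1.6, A = 15.04 cm², y = 13.2 cm, Ī = 3.20853 cm⁴.
Bottom flange (beyond web): 9.4 × 1.6, A = 15.04 cm², y = 0.8 cm, Ī = 3.20853 cm⁴.
Centroid: ȳ = ΣA·y / ΣA = 7 cm.
Transfer each piece to the centroidal x-axis using Ī + A·d² with d = y − 7:
  web: d = 0 cm → contributes +137.2 cm⁴
  top flange (beyond web): d = 6.2 cm → contributes +581.346 cm⁴
  bottom flange (beyond web): d = -6.2 cm → contributes +581.346 cm⁴
Total I = 1299.89 cm⁴.
For the y-axis: x̄ = 9.7 cm.
Repeating about the centroidal y-axis gives I_y = 973.741 cm⁴.
Polar second moment: J = I_x + I_y = 2273.63 cm⁴.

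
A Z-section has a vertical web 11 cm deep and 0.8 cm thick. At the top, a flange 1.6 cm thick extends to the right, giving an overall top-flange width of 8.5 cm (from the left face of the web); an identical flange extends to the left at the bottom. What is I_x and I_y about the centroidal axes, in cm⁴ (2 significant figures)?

Split into non-overlapping primitives; take the origin at the lower-left of the bounding box.
Web: 0.8 × 11, A = 8.8 cm², y = 5.5 cm, Ī = 88.73 cm⁴.
Top flange (beyond web): 7.7 × 1.6, A = 12.32 cm², y = 10.2 cm, Ī = 2.628 cm⁴.
Bottom flange (beyond web): 7.7 × 1.6, A = 12.32 cm², y = 0.8 cm, Ī = 2.628 cm⁴.
Centroid: ȳ = ΣA·y / ΣA = 5.5 cm.
Transfer each piece to the centroidal x-axis using Ī + A·d² with d = y − 5.5:
  web: d = 0 cm → contributes +88.73 cm⁴
  top flange (beyond web): d = 4.7 cm → contributes +274.8 cm⁴
  bottom flange (beyond web): d = -4.7 cm → contributes +274.8 cm⁴
Total I = 638.3 cm⁴.
For the y-axis: x̄ = 8.1 cm.
Repeating about the centroidal y-axis gives I_y = 567.3 cm⁴.

I_x ≈ 640 cm⁴, I_y ≈ 570 cm⁴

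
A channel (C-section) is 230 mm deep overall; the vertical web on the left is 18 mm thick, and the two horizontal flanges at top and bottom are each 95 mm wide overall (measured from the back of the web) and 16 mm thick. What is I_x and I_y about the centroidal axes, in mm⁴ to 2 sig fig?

I_x ≈ 4.7 × 10⁷ mm⁴, I_y ≈ 4.8 × 10⁶ mm⁴

Split into non-overlapping primitives; take the origin at the lower-left of the bounding box.
Web: 18 × 230, A = 4 140 mm², y = 115 mm, Ī = 18 250 500 mm⁴.
Top flange (beyond web): 77 × 16, A = 1 232 mm², y = 222 mm, Ī = 26 283 mm⁴.
Bottom flange (beyond web): 77 × 16, A = 1 232 mm², y = 8 mm, Ī = 26 283 mm⁴.
By symmetry the centroid is at mid-height, ȳ = 115 mm.
Transfer each piece to the centroidal x-axis using Ī + A·d² with d = y − 115:
  web: d = 0 mm → contributes +18 250 500 mm⁴
  top flange (beyond web): d = 107 mm → contributes +14 131 451 mm⁴
  bottom flange (beyond web): d = -107 mm → contributes +14 131 451 mm⁴
Total I = 46 513 401 mm⁴.
For the y-axis: x̄ = 26.72 mm.
Repeating about the centroidal y-axis gives I_y = 4 814 349 mm⁴.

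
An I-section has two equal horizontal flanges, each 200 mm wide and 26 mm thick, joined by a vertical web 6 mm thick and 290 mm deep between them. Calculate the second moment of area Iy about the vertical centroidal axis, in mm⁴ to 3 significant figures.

Iy ≈ 3.47 × 10⁷ mm⁴

Decompose the section into non-overlapping parts with the origin at the bottom-left of its bounding rectangle.
Bottom flange: 200 × 26, A = 5 200 mm², x = 100 mm, Ī = 17 333 333 mm⁴.
Web: 6 × 290, A = 1 740 mm², x = 100 mm, Ī = 5 220 mm⁴.
Top flange: 200 × 26, A = 5 200 mm², x = 100 mm, Ī = 17 333 333 mm⁴.
By symmetry the centroid is at mid-width, x̄ = 100 mm.
All pieces are centred on the vertical centroidal axis, so I = ΣĪ = 34 671 887 mm⁴.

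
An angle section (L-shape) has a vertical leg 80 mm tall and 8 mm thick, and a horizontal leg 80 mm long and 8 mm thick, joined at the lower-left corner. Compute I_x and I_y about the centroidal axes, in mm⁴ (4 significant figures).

Treat the section as a set of non-overlapping primitives; coordinates are from the bounding-box lower-left.
Vertical leg: 8 × 80, A = 640 mm², y = 40 mm, Ī = 341 333 mm⁴.
Horizontal leg (remainder): 72 × 8, A = 576 mm², y = 4 mm, Ī = 3 072 mm⁴.
Centroid: ȳ = ΣA·y / ΣA = 22.9474 mm.
Transfer each piece to the centroidal x-axis using Ī + A·d² with d = y − 22.9474:
  vertical leg: d = 17.0526 mm → contributes +527 440 mm⁴
  horizontal leg (remainder): d = -18.9474 mm → contributes +209 858 mm⁴
Total I = 737 298 mm⁴.
For the y-axis: x̄ = 22.9474 mm.
Repeating about the centroidal y-axis gives I_y = 737 298 mm⁴.

I_x ≈ 7.373 × 10⁵ mm⁴, I_y ≈ 7.373 × 10⁵ mm⁴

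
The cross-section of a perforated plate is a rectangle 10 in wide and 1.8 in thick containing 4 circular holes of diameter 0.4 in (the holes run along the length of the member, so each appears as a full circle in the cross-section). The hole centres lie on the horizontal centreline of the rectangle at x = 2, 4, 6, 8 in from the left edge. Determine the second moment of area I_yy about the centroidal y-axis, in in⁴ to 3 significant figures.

Treat the section as a set of non-overlapping primitives; coordinates are from the bounding-box lower-left.
Plate: 10 × 1.8, A = 18 in², x = 5 in, Ī = 150 in⁴.
Hole 1 (subtracted): ⌀0.4, A = 0.12566 in², x = 2 in, Ī = 0.0012566 in⁴.
Hole 2 (subtracted): ⌀0.4, A = 0.12566 in², x = 4 in, Ī = 0.0012566 in⁴.
Hole 3 (subtracted): ⌀0.4, A = 0.12566 in², x = 6 in, Ī = 0.0012566 in⁴.
Hole 4 (subtracted): ⌀0.4, A = 0.12566 in², x = 8 in, Ī = 0.0012566 in⁴.
By symmetry the centroid is at mid-width, x̄ = 5 in.
Transfer each piece to the centroidal y-axis using Ī + A·d² with d = x − 5:
  plate: d = 0 in → contributes +150 in⁴
  hole 1: d = -3 in → contributes −1.1322 in⁴
  hole 2: d = -1 in → contributes −0.12692 in⁴
  hole 3: d = 1 in → contributes −0.12692 in⁴
  hole 4: d = 3 in → contributes −1.1322 in⁴
Total I = 147.48 in⁴.

I_yy ≈ 147 in⁴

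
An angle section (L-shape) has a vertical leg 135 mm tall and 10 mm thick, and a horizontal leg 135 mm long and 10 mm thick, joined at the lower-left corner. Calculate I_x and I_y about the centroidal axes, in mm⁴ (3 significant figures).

I_x ≈ 4.60 × 10⁶ mm⁴, I_y ≈ 4.60 × 10⁶ mm⁴

Break the section into simple shapes (no overlaps), measuring from the bottom-left corner of the bounding box.
Vertical leg: 10 × 135, A = 1 350 mm², y = 67.5 mm, Ī = 2 050 313 mm⁴.
Horizontal leg (remainder): 125 × 10, A = 1 250 mm², y = 5 mm, Ī = 10 417 mm⁴.
Centroid: ȳ = ΣA·y / ΣA = 37.452 mm.
Transfer each piece to the centroidal x-axis using Ī + A·d² with d = y − 37.452:
  vertical leg: d = 30.048 mm → contributes +3 269 210 mm⁴
  horizontal leg (remainder): d = -32.452 mm → contributes +1 326 826 mm⁴
Total I = 4 596 036 mm⁴.
For the y-axis: x̄ = 37.452 mm.
Repeating about the centroidal y-axis gives I_y = 4 596 036 mm⁴.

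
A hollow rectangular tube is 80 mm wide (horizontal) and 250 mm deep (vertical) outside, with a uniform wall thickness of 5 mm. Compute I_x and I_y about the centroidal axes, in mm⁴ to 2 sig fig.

Decompose the section into non-overlapping parts with the origin at the bottom-left of its bounding rectangle.
Outer rectangle: 80 × 250, A = 20 000 mm², y = 125 mm, Ī = 104 166 667 mm⁴.
Inner void (subtracted): 70 × 240, A = 16 800 mm², y = 125 mm, Ī = 80 640 000 mm⁴.
By symmetry the centroid is at mid-height, ȳ = 125 mm.
All pieces are centred on the centroidal x-axis, so I = ΣĪ (holes subtracted) = 23 526 667 mm⁴.
Repeating about the centroidal y-axis gives I_y = 3 806 667 mm⁴.

I_x ≈ 2.4 × 10⁷ mm⁴, I_y ≈ 3.8 × 10⁶ mm⁴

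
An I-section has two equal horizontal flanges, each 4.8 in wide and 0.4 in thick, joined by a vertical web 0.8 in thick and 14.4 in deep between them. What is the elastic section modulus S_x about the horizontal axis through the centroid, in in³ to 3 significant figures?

Break the section into simple shapes (no overlaps), measuring from the bottom-left corner of the bounding box.
Bottom flange: 4.8 × 0.4, A = 1.92 in², y = 0.2 in, Ī = 0.0256 in⁴.
Web: 0.8 × 14.4, A = 11.52 in², y = 7.6 in, Ī = 199.07 in⁴.
Top flange: 4.8 × 0.4, A = 1.92 in², y = 15 in, Ī = 0.0256 in⁴.
By symmetry the centroid is at mid-height, ȳ = 7.6 in.
Transfer each piece to the horizontal axis through the centroid using Ī + A·d² with d = y − 7.6:
  bottom flange: d = -7.4 in → contributes +105.16 in⁴
  web: d = 0 in → contributes +199.07 in⁴
  top flange: d = 7.4 in → contributes +105.16 in⁴
Total I = 409.4 in⁴.
Extreme fibre distance c = 7.6 in; S = I/c = 53.868 in³.

S_x ≈ 53.9 in³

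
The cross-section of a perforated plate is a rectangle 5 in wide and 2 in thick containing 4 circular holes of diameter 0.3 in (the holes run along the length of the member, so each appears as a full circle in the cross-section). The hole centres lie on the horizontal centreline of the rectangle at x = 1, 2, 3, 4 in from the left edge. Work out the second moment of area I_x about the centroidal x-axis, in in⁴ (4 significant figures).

I_x ≈ 3.332 in⁴

Split into non-overlapping primitives; take the origin at the lower-left of the bounding box.
Plate: 5 × 2, A = 10 in², y = 1 in, Ī = 3.33333 in⁴.
Hole 1 (subtracted): ⌀0.3, A = 0.0706858 in², y = 1 in, Ī = 0.000397608 in⁴.
Hole 2 (subtracted): ⌀0.3, A = 0.0706858 in², y = 1 in, Ī = 0.000397608 in⁴.
Hole 3 (subtracted): ⌀0.3, A = 0.0706858 in², y = 1 in, Ī = 0.000397608 in⁴.
Hole 4 (subtracted): ⌀0.3, A = 0.0706858 in², y = 1 in, Ī = 0.000397608 in⁴.
By symmetry the centroid is at mid-height, ȳ = 1 in.
All pieces are centred on the centroidal x-axis, so I = ΣĪ (holes subtracted) = 3.33174 in⁴.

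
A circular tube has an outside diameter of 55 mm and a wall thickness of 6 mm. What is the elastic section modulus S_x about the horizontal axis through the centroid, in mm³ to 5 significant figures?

Decompose the section into non-overlapping parts with the origin at the bottom-left of its bounding rectangle.
Outer circle: ⌀55, A = 2375.829 mm², y = 27.5 mm, Ī = 449180.3 mm⁴.
Bore (subtracted): ⌀43, A = 1452.201 mm², y = 27.5 mm, Ī = 167 820 mm⁴.
By symmetry the centroid is at mid-height, ȳ = 27.5 mm.
All pieces are centred on the horizontal axis through the centroid, so I = ΣĪ (holes subtracted) = 281360.3 mm⁴.
Extreme fibre distance c = 27.5 mm; S = I/c = 10231.28 mm³.

S_x ≈ 1.0231 × 10⁴ mm³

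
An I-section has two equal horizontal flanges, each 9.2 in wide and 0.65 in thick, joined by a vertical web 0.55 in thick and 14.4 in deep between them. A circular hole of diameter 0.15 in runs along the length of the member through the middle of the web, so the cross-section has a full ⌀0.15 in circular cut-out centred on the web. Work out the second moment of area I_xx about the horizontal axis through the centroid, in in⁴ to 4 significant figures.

Treat the section as a set of non-overlapping primitives; coordinates are from the bounding-box lower-left.
Bottom flange: 9.2 × 0.65, A = 5.98 in², y = 0.325 in, Ī = 0.210546 in⁴.
Web: 0.55 × 14.4, A = 7.92 in², y = 7.85 in, Ī = 136.858 in⁴.
Top flange: 9.2 × 0.65, A = 5.98 in², y = 15.375 in, Ī = 0.210546 in⁴.
Hole (subtracted): ⌀0.15, A = 0.0176715 in², y = 7.85 in, Ī = 0.0000248505 in⁴.
By symmetry the centroid is at mid-height, ȳ = 7.85 in.
Transfer each piece to the horizontal axis through the centroid using Ī + A·d² with d = y − 7.85:
  bottom flange: d = -7.525 in → contributes +338.832 in⁴
  web: d = 0 in → contributes +136.858 in⁴
  top flange: d = 7.525 in → contributes +338.832 in⁴
  hole: d = 0 in → contributes −0.0000248505 in⁴
Total I = 814.521 in⁴.

I_xx ≈ 814.5 in⁴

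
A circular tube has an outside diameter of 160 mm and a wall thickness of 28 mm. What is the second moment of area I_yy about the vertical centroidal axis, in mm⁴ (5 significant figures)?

I_yy ≈ 2.6427 × 10⁷ mm⁴

Treat the section as a set of non-overlapping primitives; coordinates are from the bounding-box lower-left.
Outer circle: ⌀160, A = 20106.19 mm², x = 80 mm, Ī = 32 169 909 mm⁴.
Bore (subtracted): ⌀104, A = 8494.867 mm², x = 80 mm, Ī = 5 742 530 mm⁴.
By symmetry the centroid is at mid-width, x̄ = 80 mm.
All pieces are centred on the vertical centroidal axis, so I = ΣĪ (holes subtracted) = 26 427 379 mm⁴.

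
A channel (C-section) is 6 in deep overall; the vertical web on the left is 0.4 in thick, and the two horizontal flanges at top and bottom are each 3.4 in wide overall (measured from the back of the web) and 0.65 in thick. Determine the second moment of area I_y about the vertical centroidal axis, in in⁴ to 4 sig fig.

Decompose the section into non-overlapping parts with the origin at the bottom-left of its bounding rectangle.
Web: 0.4 × 6, A = 2.4 in², x = 0.2 in, Ī = 0.032 in⁴.
Top flange (beyond web): 3 × 0.65, A = 1.95 in², x = 1.9 in, Ī = 1.4625 in⁴.
Bottom flange (beyond web): 3 × 0.65, A = 1.95 in², x = 1.9 in, Ī = 1.4625 in⁴.
Centroid: x̄ = ΣA·x / ΣA = 1.25238 in.
Transfer each piece to the vertical centroidal axis using Ī + A·d² with d = x − 1.25238:
  web: d = -1.05238 in → contributes +2.69001 in⁴
  top flange (beyond web): d = 0.647619 in → contributes +2.28035 in⁴
  bottom flange (beyond web): d = 0.647619 in → contributes +2.28035 in⁴
Total I = 7.25071 in⁴.

I_y ≈ 7.251 in⁴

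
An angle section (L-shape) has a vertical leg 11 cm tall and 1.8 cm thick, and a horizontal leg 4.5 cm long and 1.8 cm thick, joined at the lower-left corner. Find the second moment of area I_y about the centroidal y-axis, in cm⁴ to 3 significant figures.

Break the section into simple shapes (no overlaps), measuring from the bottom-left corner of the bounding box.
Vertical leg: 1.8 × 11, A = 19.8 cm², x = 0.9 cm, Ī = 5.346 cm⁴.
Horizontal leg (remainder): 2.7 × 1.8, A = 4.86 cm², x = 3.15 cm, Ī = 2.9525 cm⁴.
Centroid: x̄ = ΣA·x / ΣA = 1.3434 cm.
Transfer each piece to the centroidal y-axis using Ī + A·d² with d = x − 1.3434:
  vertical leg: d = -0.44343 cm → contributes +9.2393 cm⁴
  horizontal leg (remainder): d = 1.8066 cm → contributes +18.814 cm⁴
Total I = 28.053 cm⁴.

I_y ≈ 28.1 cm⁴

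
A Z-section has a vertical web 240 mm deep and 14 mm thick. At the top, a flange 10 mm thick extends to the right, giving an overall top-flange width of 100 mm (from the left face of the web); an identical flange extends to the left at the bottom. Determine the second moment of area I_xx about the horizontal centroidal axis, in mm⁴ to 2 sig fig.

Treat the section as a set of non-overlapping primitives; coordinates are from the bounding-box lower-left.
Web: 14 × 240, A = 3 360 mm², y = 120 mm, Ī = 16 128 000 mm⁴.
Top flange (beyond web): 86 × 10, A = 860 mm², y = 235 mm, Ī = 7 167 mm⁴.
Bottom flange (beyond web): 86 × 10, A = 860 mm², y = 5 mm, Ī = 7 167 mm⁴.
Centroid: ȳ = ΣA·y / ΣA = 120 mm.
Transfer each piece to the horizontal centroidal axis using Ī + A·d² with d = y − 120:
  web: d = 0 mm → contributes +16 128 000 mm⁴
  top flange (beyond web): d = 115 mm → contributes +11 380 667 mm⁴
  bottom flange (beyond web): d = -115 mm → contributes +11 380 667 mm⁴
Total I = 38 889 333 mm⁴.

I_xx ≈ 3.9 × 10⁷ mm⁴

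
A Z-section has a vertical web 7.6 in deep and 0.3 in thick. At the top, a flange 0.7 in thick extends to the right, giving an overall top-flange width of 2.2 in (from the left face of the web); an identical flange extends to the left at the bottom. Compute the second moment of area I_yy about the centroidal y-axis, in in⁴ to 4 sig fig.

I_yy ≈ 4.036 in⁴

Break the section into simple shapes (no overlaps), measuring from the bottom-left corner of the bounding box.
Web: 0.3 × 7.6, A = 2.28 in², x = 2.05 in, Ī = 0.0171 in⁴.
Top flange (beyond web): 1.9 × 0.7, A = 1.33 in², x = 3.15 in, Ī = 0.400108 in⁴.
Bottom flange (beyond web): 1.9 × 0.7, A = 1.33 in², x = 0.95 in, Ī = 0.400108 in⁴.
Centroid: x̄ = ΣA·x / ΣA = 2.05 in.
Transfer each piece to the centroidal y-axis using Ī + A·d² with d = x − 2.05:
  web: d = 0 in → contributes +0.0171 in⁴
  top flange (beyond web): d = 1.1 in → contributes +2.00941 in⁴
  bottom flange (beyond web): d = -1.1 in → contributes +2.00941 in⁴
Total I = 4.03592 in⁴.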